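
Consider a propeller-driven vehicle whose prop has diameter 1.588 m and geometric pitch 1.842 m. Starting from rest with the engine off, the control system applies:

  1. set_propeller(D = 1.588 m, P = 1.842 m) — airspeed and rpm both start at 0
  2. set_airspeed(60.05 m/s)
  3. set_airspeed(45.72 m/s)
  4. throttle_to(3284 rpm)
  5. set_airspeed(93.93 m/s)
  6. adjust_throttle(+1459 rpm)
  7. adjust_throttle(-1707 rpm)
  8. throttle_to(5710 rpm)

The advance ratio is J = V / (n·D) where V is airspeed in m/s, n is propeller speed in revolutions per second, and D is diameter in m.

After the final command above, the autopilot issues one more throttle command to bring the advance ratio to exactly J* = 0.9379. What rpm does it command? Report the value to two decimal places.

rpm = 3783.98

set_propeller: D = 1.588 m, P = 1.842 m (p = P/D = 1.159950); state ← (V=0, rpm=0)
set_airspeed(60.05): V ← 60.05 m/s
set_airspeed(45.72): V ← 45.72 m/s
throttle_to(3284): rpm ← 3284
set_airspeed(93.93): V ← 93.93 m/s
adjust_throttle(+1459): rpm ← 3284 +1459 = 4743
adjust_throttle(-1707): rpm ← 4743 -1707 = 3036
throttle_to(5710): rpm ← 5710
final state: V = 93.93 m/s, rpm = 5710 → n = rpm/60 = 95.166667 rev/s
target J* = 0.9379; solve J* = V/(n·D) for n: n = V/(J*·D) = 93.93/(0.9379 × 1.588) = 63.066291 rev/s
rpm = 60·n = 3783.977443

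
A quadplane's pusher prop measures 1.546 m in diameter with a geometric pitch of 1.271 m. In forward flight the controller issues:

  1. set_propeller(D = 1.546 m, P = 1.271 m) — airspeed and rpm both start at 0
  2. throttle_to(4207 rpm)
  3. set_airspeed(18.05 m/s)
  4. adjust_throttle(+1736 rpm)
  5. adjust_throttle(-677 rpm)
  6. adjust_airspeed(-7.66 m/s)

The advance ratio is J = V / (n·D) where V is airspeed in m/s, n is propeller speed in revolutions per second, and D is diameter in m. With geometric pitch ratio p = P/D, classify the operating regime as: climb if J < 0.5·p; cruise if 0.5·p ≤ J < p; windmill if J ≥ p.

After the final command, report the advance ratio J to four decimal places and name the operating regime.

J = 0.0766, regime = climb

set_propeller: D = 1.546 m, P = 1.271 m (p = P/D = 0.822122); state ← (V=0, rpm=0)
throttle_to(4207): rpm ← 4207
set_airspeed(18.05): V ← 18.05 m/s
adjust_throttle(+1736): rpm ← 4207 +1736 = 5943
adjust_throttle(-677): rpm ← 5943 -677 = 5266
adjust_airspeed(-7.66): V ← 18.05 -7.66 = 10.39 m/s
final state: V = 10.39 m/s, rpm = 5266 → n = rpm/60 = 87.766667 rev/s
J = V / (n·D) = 10.39 / (87.766667 × 1.546) = 0.076573
regime bands: climb J<0.4111 | cruise [0.4111, 0.8221) | windmill J≥0.8221
J = 0.0766 → climb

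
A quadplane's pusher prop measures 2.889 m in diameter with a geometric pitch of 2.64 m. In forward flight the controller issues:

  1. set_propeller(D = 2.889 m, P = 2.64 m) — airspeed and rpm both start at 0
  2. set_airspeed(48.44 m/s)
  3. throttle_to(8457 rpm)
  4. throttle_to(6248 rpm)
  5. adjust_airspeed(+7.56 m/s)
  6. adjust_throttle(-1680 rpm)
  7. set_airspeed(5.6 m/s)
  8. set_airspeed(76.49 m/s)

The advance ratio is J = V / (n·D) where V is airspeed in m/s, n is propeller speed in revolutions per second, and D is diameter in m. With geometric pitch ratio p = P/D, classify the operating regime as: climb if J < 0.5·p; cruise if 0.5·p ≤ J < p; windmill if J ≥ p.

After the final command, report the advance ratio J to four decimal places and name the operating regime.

set_propeller: D = 2.889 m, P = 2.64 m (p = P/D = 0.913811); state ← (V=0, rpm=0)
set_airspeed(48.44): V ← 48.44 m/s
throttle_to(8457): rpm ← 8457
throttle_to(6248): rpm ← 6248
adjust_airspeed(+7.56): V ← 48.44 +7.56 = 56 m/s
adjust_throttle(-1680): rpm ← 6248 -1680 = 4568
set_airspeed(5.6): V ← 5.6 m/s
set_airspeed(76.49): V ← 76.49 m/s
final state: V = 76.49 m/s, rpm = 4568 → n = rpm/60 = 76.133333 rev/s
J = V / (n·D) = 76.49 / (76.133333 × 2.889) = 0.347762
regime bands: climb J<0.4569 | cruise [0.4569, 0.9138) | windmill J≥0.9138
J = 0.3478 → climb

J = 0.3478, regime = climb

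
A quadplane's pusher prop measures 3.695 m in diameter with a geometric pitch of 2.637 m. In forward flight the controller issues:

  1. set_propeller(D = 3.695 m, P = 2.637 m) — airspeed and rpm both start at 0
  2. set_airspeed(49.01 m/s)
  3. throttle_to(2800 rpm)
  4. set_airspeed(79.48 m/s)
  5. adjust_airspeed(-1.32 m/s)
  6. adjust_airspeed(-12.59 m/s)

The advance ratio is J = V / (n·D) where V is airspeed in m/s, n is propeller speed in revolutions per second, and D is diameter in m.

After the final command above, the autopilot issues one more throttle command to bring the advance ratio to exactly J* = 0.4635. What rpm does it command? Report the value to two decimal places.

rpm = 2297.17

set_propeller: D = 3.695 m, P = 2.637 m (p = P/D = 0.713667); state ← (V=0, rpm=0)
set_airspeed(49.01): V ← 49.01 m/s
throttle_to(2800): rpm ← 2800
set_airspeed(79.48): V ← 79.48 m/s
adjust_airspeed(-1.32): V ← 79.48 -1.32 = 78.16 m/s
adjust_airspeed(-12.59): V ← 78.16 -12.59 = 65.57 m/s
final state: V = 65.57 m/s, rpm = 2800 → n = rpm/60 = 46.666667 rev/s
target J* = 0.4635; solve J* = V/(n·D) for n: n = V/(J*·D) = 65.57/(0.4635 × 3.695) = 38.286089 rev/s
rpm = 60·n = 2297.165329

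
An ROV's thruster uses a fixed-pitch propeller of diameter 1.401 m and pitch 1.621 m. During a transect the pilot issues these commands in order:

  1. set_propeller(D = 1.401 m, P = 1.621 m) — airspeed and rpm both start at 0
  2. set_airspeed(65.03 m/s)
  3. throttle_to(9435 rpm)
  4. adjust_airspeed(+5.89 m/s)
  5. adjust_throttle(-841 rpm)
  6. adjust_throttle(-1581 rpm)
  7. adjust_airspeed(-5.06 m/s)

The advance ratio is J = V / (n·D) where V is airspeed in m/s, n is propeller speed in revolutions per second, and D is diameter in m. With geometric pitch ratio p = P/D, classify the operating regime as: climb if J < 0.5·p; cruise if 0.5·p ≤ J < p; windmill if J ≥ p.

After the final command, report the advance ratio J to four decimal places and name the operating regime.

J = 0.4022, regime = climb

set_propeller: D = 1.401 m, P = 1.621 m (p = P/D = 1.157031); state ← (V=0, rpm=0)
set_airspeed(65.03): V ← 65.03 m/s
throttle_to(9435): rpm ← 9435
adjust_airspeed(+5.89): V ← 65.03 +5.89 = 70.92 m/s
adjust_throttle(-841): rpm ← 9435 -841 = 8594
adjust_throttle(-1581): rpm ← 8594 -1581 = 7013
adjust_airspeed(-5.06): V ← 70.92 -5.06 = 65.86 m/s
final state: V = 65.86 m/s, rpm = 7013 → n = rpm/60 = 116.883333 rev/s
J = V / (n·D) = 65.86 / (116.883333 × 1.401) = 0.402190
regime bands: climb J<0.5785 | cruise [0.5785, 1.1570) | windmill J≥1.1570
J = 0.4022 → climb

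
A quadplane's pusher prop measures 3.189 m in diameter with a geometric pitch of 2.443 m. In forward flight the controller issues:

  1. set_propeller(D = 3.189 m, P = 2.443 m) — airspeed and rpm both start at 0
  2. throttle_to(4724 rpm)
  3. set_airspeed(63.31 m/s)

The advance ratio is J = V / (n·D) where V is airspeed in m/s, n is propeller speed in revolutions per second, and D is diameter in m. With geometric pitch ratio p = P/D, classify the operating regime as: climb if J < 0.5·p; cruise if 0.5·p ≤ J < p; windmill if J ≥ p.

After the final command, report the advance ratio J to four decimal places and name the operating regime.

J = 0.2522, regime = climb

set_propeller: D = 3.189 m, P = 2.443 m (p = P/D = 0.766071); state ← (V=0, rpm=0)
throttle_to(4724): rpm ← 4724
set_airspeed(63.31): V ← 63.31 m/s
final state: V = 63.31 m/s, rpm = 4724 → n = rpm/60 = 78.733333 rev/s
J = V / (n·D) = 63.31 / (78.733333 × 3.189) = 0.252150
regime bands: climb J<0.3830 | cruise [0.3830, 0.7661) | windmill J≥0.7661
J = 0.2522 → climb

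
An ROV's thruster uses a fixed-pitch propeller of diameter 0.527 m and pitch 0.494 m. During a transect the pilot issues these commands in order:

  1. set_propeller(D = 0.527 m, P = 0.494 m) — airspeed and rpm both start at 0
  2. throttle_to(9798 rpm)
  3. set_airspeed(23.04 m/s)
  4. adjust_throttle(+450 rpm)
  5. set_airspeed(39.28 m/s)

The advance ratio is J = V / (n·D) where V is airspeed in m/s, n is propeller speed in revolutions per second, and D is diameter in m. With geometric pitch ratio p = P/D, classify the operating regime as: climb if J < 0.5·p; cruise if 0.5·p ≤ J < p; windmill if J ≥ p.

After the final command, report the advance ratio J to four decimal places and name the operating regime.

J = 0.4364, regime = climb

set_propeller: D = 0.527 m, P = 0.494 m (p = P/D = 0.937381); state ← (V=0, rpm=0)
throttle_to(9798): rpm ← 9798
set_airspeed(23.04): V ← 23.04 m/s
adjust_throttle(+450): rpm ← 9798 +450 = 10248
set_airspeed(39.28): V ← 39.28 m/s
final state: V = 39.28 m/s, rpm = 10248 → n = rpm/60 = 170.800000 rev/s
J = V / (n·D) = 39.28 / (170.800000 × 0.527) = 0.436388
regime bands: climb J<0.4687 | cruise [0.4687, 0.9374) | windmill J≥0.9374
J = 0.4364 → climb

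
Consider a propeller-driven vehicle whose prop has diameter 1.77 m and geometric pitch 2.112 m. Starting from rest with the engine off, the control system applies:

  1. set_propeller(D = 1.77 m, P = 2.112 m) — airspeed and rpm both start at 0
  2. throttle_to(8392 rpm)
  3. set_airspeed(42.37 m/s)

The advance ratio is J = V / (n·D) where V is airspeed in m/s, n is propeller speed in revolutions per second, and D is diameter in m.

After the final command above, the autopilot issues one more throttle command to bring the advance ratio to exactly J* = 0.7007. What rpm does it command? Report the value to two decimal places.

set_propeller: D = 1.77 m, P = 2.112 m (p = P/D = 1.193220); state ← (V=0, rpm=0)
throttle_to(8392): rpm ← 8392
set_airspeed(42.37): V ← 42.37 m/s
final state: V = 42.37 m/s, rpm = 8392 → n = rpm/60 = 139.866667 rev/s
target J* = 0.7007; solve J* = V/(n·D) for n: n = V/(J*·D) = 42.37/(0.7007 × 1.77) = 34.162770 rev/s
rpm = 60·n = 2049.766214

rpm = 2049.77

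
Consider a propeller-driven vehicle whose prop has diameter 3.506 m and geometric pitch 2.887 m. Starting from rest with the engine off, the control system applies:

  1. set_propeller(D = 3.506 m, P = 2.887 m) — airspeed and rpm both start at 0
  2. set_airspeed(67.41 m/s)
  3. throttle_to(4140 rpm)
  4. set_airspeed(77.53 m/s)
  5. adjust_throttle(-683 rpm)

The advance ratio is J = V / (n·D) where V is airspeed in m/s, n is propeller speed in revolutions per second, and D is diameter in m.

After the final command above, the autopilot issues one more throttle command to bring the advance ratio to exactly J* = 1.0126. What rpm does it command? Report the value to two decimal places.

rpm = 1310.30

set_propeller: D = 3.506 m, P = 2.887 m (p = P/D = 0.823446); state ← (V=0, rpm=0)
set_airspeed(67.41): V ← 67.41 m/s
throttle_to(4140): rpm ← 4140
set_airspeed(77.53): V ← 77.53 m/s
adjust_throttle(-683): rpm ← 4140 -683 = 3457
final state: V = 77.53 m/s, rpm = 3457 → n = rpm/60 = 57.616667 rev/s
target J* = 1.0126; solve J* = V/(n·D) for n: n = V/(J*·D) = 77.53/(1.0126 × 3.506) = 21.838356 rev/s
rpm = 60·n = 1310.301383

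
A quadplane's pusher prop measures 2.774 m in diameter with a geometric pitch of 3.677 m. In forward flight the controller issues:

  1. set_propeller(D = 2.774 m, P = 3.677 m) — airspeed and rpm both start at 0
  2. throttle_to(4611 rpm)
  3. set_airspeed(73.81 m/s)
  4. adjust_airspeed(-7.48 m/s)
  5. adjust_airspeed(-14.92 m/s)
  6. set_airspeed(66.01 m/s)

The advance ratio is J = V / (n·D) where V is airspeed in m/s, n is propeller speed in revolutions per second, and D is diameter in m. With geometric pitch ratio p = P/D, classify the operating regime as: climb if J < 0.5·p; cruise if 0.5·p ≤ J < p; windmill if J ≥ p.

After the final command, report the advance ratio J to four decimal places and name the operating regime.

set_propeller: D = 2.774 m, P = 3.677 m (p = P/D = 1.325523); state ← (V=0, rpm=0)
throttle_to(4611): rpm ← 4611
set_airspeed(73.81): V ← 73.81 m/s
adjust_airspeed(-7.48): V ← 73.81 -7.48 = 66.33 m/s
adjust_airspeed(-14.92): V ← 66.33 -14.92 = 51.41 m/s
set_airspeed(66.01): V ← 66.01 m/s
final state: V = 66.01 m/s, rpm = 4611 → n = rpm/60 = 76.850000 rev/s
J = V / (n·D) = 66.01 / (76.850000 × 2.774) = 0.309642
regime bands: climb J<0.6628 | cruise [0.6628, 1.3255) | windmill J≥1.3255
J = 0.3096 → climb

J = 0.3096, regime = climb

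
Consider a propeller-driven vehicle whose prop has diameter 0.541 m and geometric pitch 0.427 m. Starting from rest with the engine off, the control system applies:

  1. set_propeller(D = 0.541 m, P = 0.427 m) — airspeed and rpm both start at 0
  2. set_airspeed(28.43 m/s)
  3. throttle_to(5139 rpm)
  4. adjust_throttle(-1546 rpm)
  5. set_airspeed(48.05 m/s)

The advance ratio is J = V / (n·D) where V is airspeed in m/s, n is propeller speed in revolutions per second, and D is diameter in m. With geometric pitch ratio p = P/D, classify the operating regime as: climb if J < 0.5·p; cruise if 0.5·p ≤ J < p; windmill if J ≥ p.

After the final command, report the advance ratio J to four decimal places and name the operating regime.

set_propeller: D = 0.541 m, P = 0.427 m (p = P/D = 0.789279); state ← (V=0, rpm=0)
set_airspeed(28.43): V ← 28.43 m/s
throttle_to(5139): rpm ← 5139
adjust_throttle(-1546): rpm ← 5139 -1546 = 3593
set_airspeed(48.05): V ← 48.05 m/s
final state: V = 48.05 m/s, rpm = 3593 → n = rpm/60 = 59.883333 rev/s
J = V / (n·D) = 48.05 / (59.883333 × 0.541) = 1.483167
regime bands: climb J<0.3946 | cruise [0.3946, 0.7893) | windmill J≥0.7893
J = 1.4832 → windmill

J = 1.4832, regime = windmill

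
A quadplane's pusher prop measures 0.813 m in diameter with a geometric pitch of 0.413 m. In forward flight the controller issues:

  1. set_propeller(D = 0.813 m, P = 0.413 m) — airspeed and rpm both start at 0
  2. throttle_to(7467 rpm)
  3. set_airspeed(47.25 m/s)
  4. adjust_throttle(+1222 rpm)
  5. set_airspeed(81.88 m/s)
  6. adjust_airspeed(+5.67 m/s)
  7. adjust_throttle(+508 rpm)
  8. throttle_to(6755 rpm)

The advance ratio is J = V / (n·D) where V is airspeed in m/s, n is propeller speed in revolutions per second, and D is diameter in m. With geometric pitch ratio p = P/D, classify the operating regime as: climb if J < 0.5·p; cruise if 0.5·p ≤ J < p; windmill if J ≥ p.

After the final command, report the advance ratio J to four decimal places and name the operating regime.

set_propeller: D = 0.813 m, P = 0.413 m (p = P/D = 0.507995); state ← (V=0, rpm=0)
throttle_to(7467): rpm ← 7467
set_airspeed(47.25): V ← 47.25 m/s
adjust_throttle(+1222): rpm ← 7467 +1222 = 8689
set_airspeed(81.88): V ← 81.88 m/s
adjust_airspeed(+5.67): V ← 81.88 +5.67 = 87.55 m/s
adjust_throttle(+508): rpm ← 8689 +508 = 9197
throttle_to(6755): rpm ← 6755
final state: V = 87.55 m/s, rpm = 6755 → n = rpm/60 = 112.583333 rev/s
J = V / (n·D) = 87.55 / (112.583333 × 0.813) = 0.956514
regime bands: climb J<0.2540 | cruise [0.2540, 0.5080) | windmill J≥0.5080
J = 0.9565 → windmill

J = 0.9565, regime = windmill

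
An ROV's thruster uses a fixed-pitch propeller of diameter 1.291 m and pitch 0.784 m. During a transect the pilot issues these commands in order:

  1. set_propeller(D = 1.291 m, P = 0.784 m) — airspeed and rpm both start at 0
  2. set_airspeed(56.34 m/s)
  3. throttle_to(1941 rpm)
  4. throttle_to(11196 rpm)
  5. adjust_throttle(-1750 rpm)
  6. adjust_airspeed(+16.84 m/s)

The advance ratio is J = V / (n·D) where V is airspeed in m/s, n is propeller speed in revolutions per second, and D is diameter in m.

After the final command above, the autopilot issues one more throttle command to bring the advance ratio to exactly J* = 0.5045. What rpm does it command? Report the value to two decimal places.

set_propeller: D = 1.291 m, P = 0.784 m (p = P/D = 0.607281); state ← (V=0, rpm=0)
set_airspeed(56.34): V ← 56.34 m/s
throttle_to(1941): rpm ← 1941
throttle_to(11196): rpm ← 11196
adjust_throttle(-1750): rpm ← 11196 -1750 = 9446
adjust_airspeed(+16.84): V ← 56.34 +16.84 = 73.18 m/s
final state: V = 73.18 m/s, rpm = 9446 → n = rpm/60 = 157.433333 rev/s
target J* = 0.5045; solve J* = V/(n·D) for n: n = V/(J*·D) = 73.18/(0.5045 × 1.291) = 112.358257 rev/s
rpm = 60·n = 6741.495403

rpm = 6741.50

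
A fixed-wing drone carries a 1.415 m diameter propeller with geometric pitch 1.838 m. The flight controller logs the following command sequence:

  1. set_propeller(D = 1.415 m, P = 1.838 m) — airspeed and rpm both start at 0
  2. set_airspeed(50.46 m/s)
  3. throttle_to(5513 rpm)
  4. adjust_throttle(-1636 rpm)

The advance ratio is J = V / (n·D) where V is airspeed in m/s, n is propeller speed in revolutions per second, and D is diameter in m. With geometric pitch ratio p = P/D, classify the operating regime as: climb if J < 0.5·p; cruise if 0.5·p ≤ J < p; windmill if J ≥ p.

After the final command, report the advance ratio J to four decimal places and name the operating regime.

set_propeller: D = 1.415 m, P = 1.838 m (p = P/D = 1.298940); state ← (V=0, rpm=0)
set_airspeed(50.46): V ← 50.46 m/s
throttle_to(5513): rpm ← 5513
adjust_throttle(-1636): rpm ← 5513 -1636 = 3877
final state: V = 50.46 m/s, rpm = 3877 → n = rpm/60 = 64.616667 rev/s
J = V / (n·D) = 50.46 / (64.616667 × 1.415) = 0.551882
regime bands: climb J<0.6495 | cruise [0.6495, 1.2989) | windmill J≥1.2989
J = 0.5519 → climb

J = 0.5519, regime = climb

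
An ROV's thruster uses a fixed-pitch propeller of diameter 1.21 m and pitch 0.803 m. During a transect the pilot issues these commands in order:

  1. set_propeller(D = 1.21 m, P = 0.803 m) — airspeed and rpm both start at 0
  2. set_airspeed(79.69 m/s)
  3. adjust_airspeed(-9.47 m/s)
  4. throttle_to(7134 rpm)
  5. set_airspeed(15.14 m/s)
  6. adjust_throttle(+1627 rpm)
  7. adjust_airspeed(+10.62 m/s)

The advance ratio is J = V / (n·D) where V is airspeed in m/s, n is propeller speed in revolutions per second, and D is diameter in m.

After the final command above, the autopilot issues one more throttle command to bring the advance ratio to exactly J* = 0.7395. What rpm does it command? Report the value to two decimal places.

set_propeller: D = 1.21 m, P = 0.803 m (p = P/D = 0.663636); state ← (V=0, rpm=0)
set_airspeed(79.69): V ← 79.69 m/s
adjust_airspeed(-9.47): V ← 79.69 -9.47 = 70.22 m/s
throttle_to(7134): rpm ← 7134
set_airspeed(15.14): V ← 15.14 m/s
adjust_throttle(+1627): rpm ← 7134 +1627 = 8761
adjust_airspeed(+10.62): V ← 15.14 +10.62 = 25.76 m/s
final state: V = 25.76 m/s, rpm = 8761 → n = rpm/60 = 146.016667 rev/s
target J* = 0.7395; solve J* = V/(n·D) for n: n = V/(J*·D) = 25.76/(0.7395 × 1.21) = 28.788717 rev/s
rpm = 60·n = 1727.323018

rpm = 1727.32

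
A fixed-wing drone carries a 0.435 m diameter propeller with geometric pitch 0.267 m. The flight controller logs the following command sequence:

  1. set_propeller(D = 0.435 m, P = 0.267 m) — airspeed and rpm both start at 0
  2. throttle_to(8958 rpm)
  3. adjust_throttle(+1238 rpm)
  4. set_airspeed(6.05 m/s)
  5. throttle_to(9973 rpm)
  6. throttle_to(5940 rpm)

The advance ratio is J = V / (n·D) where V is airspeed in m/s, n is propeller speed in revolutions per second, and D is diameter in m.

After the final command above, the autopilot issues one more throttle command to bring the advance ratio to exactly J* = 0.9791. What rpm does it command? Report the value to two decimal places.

rpm = 852.30

set_propeller: D = 0.435 m, P = 0.267 m (p = P/D = 0.613793); state ← (V=0, rpm=0)
throttle_to(8958): rpm ← 8958
adjust_throttle(+1238): rpm ← 8958 +1238 = 10196
set_airspeed(6.05): V ← 6.05 m/s
throttle_to(9973): rpm ← 9973
throttle_to(5940): rpm ← 5940
final state: V = 6.05 m/s, rpm = 5940 → n = rpm/60 = 99.000000 rev/s
target J* = 0.9791; solve J* = V/(n·D) for n: n = V/(J*·D) = 6.05/(0.9791 × 0.435) = 14.204929 rev/s
rpm = 60·n = 852.295740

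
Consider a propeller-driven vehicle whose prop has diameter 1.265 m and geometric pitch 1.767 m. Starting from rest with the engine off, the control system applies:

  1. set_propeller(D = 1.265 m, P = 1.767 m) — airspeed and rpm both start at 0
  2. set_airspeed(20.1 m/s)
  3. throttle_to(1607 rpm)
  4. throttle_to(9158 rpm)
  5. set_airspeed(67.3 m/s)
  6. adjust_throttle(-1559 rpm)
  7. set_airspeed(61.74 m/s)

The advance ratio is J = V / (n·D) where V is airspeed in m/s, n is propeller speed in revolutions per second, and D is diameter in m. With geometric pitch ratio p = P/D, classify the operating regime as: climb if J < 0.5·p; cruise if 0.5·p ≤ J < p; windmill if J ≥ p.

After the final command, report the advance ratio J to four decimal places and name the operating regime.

set_propeller: D = 1.265 m, P = 1.767 m (p = P/D = 1.396838); state ← (V=0, rpm=0)
set_airspeed(20.1): V ← 20.1 m/s
throttle_to(1607): rpm ← 1607
throttle_to(9158): rpm ← 9158
set_airspeed(67.3): V ← 67.3 m/s
adjust_throttle(-1559): rpm ← 9158 -1559 = 7599
set_airspeed(61.74): V ← 61.74 m/s
final state: V = 61.74 m/s, rpm = 7599 → n = rpm/60 = 126.650000 rev/s
J = V / (n·D) = 61.74 / (126.650000 × 1.265) = 0.385364
regime bands: climb J<0.6984 | cruise [0.6984, 1.3968) | windmill J≥1.3968
J = 0.3854 → climb

J = 0.3854, regime = climb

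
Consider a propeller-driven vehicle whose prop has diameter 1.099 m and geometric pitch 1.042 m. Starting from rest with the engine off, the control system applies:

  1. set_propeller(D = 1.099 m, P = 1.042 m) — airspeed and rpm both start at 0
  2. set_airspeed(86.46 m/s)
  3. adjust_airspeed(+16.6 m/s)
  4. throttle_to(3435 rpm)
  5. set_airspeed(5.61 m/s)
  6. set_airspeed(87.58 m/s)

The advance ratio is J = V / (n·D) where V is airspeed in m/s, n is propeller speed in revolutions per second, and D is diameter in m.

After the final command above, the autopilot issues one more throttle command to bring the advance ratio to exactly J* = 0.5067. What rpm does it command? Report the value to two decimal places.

rpm = 9436.43

set_propeller: D = 1.099 m, P = 1.042 m (p = P/D = 0.948135); state ← (V=0, rpm=0)
set_airspeed(86.46): V ← 86.46 m/s
adjust_airspeed(+16.6): V ← 86.46 +16.6 = 103.06 m/s
throttle_to(3435): rpm ← 3435
set_airspeed(5.61): V ← 5.61 m/s
set_airspeed(87.58): V ← 87.58 m/s
final state: V = 87.58 m/s, rpm = 3435 → n = rpm/60 = 57.250000 rev/s
target J* = 0.5067; solve J* = V/(n·D) for n: n = V/(J*·D) = 87.58/(0.5067 × 1.099) = 157.273787 rev/s
rpm = 60·n = 9436.427217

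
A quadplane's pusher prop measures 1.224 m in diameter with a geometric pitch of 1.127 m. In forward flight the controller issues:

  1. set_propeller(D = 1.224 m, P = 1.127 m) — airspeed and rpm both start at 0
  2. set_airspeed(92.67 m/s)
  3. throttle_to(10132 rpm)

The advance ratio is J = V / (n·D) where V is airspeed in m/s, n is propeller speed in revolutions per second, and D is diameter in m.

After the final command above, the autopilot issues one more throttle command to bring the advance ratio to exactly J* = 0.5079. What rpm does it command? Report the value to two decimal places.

rpm = 8943.98

set_propeller: D = 1.224 m, P = 1.127 m (p = P/D = 0.920752); state ← (V=0, rpm=0)
set_airspeed(92.67): V ← 92.67 m/s
throttle_to(10132): rpm ← 10132
final state: V = 92.67 m/s, rpm = 10132 → n = rpm/60 = 168.866667 rev/s
target J* = 0.5079; solve J* = V/(n·D) for n: n = V/(J*·D) = 92.67/(0.5079 × 1.224) = 149.066321 rev/s
rpm = 60·n = 8943.979246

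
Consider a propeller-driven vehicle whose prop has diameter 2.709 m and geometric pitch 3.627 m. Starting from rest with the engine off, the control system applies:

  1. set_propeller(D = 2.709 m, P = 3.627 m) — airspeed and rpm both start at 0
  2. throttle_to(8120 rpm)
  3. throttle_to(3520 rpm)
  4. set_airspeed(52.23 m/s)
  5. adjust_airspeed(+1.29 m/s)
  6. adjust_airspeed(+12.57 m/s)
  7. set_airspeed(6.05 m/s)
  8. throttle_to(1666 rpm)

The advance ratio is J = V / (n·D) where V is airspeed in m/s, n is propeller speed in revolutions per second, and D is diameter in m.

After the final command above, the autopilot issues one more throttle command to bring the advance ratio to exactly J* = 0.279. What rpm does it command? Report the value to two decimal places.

rpm = 480.28

set_propeller: D = 2.709 m, P = 3.627 m (p = P/D = 1.338870); state ← (V=0, rpm=0)
throttle_to(8120): rpm ← 8120
throttle_to(3520): rpm ← 3520
set_airspeed(52.23): V ← 52.23 m/s
adjust_airspeed(+1.29): V ← 52.23 +1.29 = 53.52 m/s
adjust_airspeed(+12.57): V ← 53.52 +12.57 = 66.09 m/s
set_airspeed(6.05): V ← 6.05 m/s
throttle_to(1666): rpm ← 1666
final state: V = 6.05 m/s, rpm = 1666 → n = rpm/60 = 27.766667 rev/s
target J* = 0.279; solve J* = V/(n·D) for n: n = V/(J*·D) = 6.05/(0.279 × 2.709) = 8.004647 rev/s
rpm = 60·n = 480.278800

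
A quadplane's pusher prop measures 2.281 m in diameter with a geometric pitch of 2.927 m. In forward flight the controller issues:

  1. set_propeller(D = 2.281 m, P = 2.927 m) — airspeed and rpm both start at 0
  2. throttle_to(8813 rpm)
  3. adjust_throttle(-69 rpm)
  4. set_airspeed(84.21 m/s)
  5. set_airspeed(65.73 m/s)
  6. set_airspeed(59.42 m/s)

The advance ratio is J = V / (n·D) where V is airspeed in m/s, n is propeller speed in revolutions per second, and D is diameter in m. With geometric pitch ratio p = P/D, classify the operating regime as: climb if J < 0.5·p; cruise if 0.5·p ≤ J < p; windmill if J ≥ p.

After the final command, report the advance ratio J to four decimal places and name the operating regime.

set_propeller: D = 2.281 m, P = 2.927 m (p = P/D = 1.283209); state ← (V=0, rpm=0)
throttle_to(8813): rpm ← 8813
adjust_throttle(-69): rpm ← 8813 -69 = 8744
set_airspeed(84.21): V ← 84.21 m/s
set_airspeed(65.73): V ← 65.73 m/s
set_airspeed(59.42): V ← 59.42 m/s
final state: V = 59.42 m/s, rpm = 8744 → n = rpm/60 = 145.733333 rev/s
J = V / (n·D) = 59.42 / (145.733333 × 2.281) = 0.178751
regime bands: climb J<0.6416 | cruise [0.6416, 1.2832) | windmill J≥1.2832
J = 0.1788 → climb

J = 0.1788, regime = climb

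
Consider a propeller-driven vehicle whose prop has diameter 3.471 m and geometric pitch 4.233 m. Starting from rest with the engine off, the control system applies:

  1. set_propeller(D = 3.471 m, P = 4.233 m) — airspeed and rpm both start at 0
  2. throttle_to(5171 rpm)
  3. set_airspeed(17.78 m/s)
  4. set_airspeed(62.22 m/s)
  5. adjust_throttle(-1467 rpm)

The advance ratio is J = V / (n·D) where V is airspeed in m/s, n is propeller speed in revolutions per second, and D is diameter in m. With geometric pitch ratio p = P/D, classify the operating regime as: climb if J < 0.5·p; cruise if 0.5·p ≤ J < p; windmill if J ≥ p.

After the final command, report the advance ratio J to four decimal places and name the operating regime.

J = 0.2904, regime = climb

set_propeller: D = 3.471 m, P = 4.233 m (p = P/D = 1.219533); state ← (V=0, rpm=0)
throttle_to(5171): rpm ← 5171
set_airspeed(17.78): V ← 17.78 m/s
set_airspeed(62.22): V ← 62.22 m/s
adjust_throttle(-1467): rpm ← 5171 -1467 = 3704
final state: V = 62.22 m/s, rpm = 3704 → n = rpm/60 = 61.733333 rev/s
J = V / (n·D) = 62.22 / (61.733333 × 3.471) = 0.290373
regime bands: climb J<0.6098 | cruise [0.6098, 1.2195) | windmill J≥1.2195
J = 0.2904 → climb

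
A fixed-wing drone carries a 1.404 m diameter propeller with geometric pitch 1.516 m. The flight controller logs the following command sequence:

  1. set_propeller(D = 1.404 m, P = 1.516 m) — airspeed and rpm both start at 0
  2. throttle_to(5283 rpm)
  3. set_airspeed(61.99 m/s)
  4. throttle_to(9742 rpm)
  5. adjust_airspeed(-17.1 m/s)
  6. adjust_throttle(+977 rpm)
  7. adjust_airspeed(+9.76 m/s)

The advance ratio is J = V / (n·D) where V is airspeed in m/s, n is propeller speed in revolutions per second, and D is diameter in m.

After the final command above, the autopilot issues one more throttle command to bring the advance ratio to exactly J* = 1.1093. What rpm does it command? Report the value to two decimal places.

set_propeller: D = 1.404 m, P = 1.516 m (p = P/D = 1.079772); state ← (V=0, rpm=0)
throttle_to(5283): rpm ← 5283
set_airspeed(61.99): V ← 61.99 m/s
throttle_to(9742): rpm ← 9742
adjust_airspeed(-17.1): V ← 61.99 -17.1 = 44.89 m/s
adjust_throttle(+977): rpm ← 9742 +977 = 10719
adjust_airspeed(+9.76): V ← 44.89 +9.76 = 54.65 m/s
final state: V = 54.65 m/s, rpm = 10719 → n = rpm/60 = 178.650000 rev/s
target J* = 1.1093; solve J* = V/(n·D) for n: n = V/(J*·D) = 54.65/(1.1093 × 1.404) = 35.089247 rev/s
rpm = 60·n = 2105.354805

rpm = 2105.35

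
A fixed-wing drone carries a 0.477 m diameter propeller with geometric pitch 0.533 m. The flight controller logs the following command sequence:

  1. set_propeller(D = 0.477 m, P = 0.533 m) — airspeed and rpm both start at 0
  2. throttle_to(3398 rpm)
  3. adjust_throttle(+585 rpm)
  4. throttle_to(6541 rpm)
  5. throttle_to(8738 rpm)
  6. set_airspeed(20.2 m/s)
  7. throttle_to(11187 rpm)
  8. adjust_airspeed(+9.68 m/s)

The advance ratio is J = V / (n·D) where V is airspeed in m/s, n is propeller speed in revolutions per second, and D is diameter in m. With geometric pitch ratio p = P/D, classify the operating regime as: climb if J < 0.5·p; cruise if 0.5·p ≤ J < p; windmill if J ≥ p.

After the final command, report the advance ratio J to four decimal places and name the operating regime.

J = 0.3360, regime = climb

set_propeller: D = 0.477 m, P = 0.533 m (p = P/D = 1.117400); state ← (V=0, rpm=0)
throttle_to(3398): rpm ← 3398
adjust_throttle(+585): rpm ← 3398 +585 = 3983
throttle_to(6541): rpm ← 6541
throttle_to(8738): rpm ← 8738
set_airspeed(20.2): V ← 20.2 m/s
throttle_to(11187): rpm ← 11187
adjust_airspeed(+9.68): V ← 20.2 +9.68 = 29.88 m/s
final state: V = 29.88 m/s, rpm = 11187 → n = rpm/60 = 186.450000 rev/s
J = V / (n·D) = 29.88 / (186.450000 × 0.477) = 0.335969
regime bands: climb J<0.5587 | cruise [0.5587, 1.1174) | windmill J≥1.1174
J = 0.3360 → climb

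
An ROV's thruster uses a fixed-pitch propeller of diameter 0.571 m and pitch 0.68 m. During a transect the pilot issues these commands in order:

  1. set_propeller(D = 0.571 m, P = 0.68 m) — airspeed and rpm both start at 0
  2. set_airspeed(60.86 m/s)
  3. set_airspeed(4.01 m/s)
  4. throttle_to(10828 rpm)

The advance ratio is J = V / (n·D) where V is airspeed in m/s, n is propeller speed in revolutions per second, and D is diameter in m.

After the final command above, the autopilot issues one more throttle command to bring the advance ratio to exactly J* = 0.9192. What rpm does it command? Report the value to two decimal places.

rpm = 458.41

set_propeller: D = 0.571 m, P = 0.68 m (p = P/D = 1.190893); state ← (V=0, rpm=0)
set_airspeed(60.86): V ← 60.86 m/s
set_airspeed(4.01): V ← 4.01 m/s
throttle_to(10828): rpm ← 10828
final state: V = 4.01 m/s, rpm = 10828 → n = rpm/60 = 180.466667 rev/s
target J* = 0.9192; solve J* = V/(n·D) for n: n = V/(J*·D) = 4.01/(0.9192 × 0.571) = 7.640086 rev/s
rpm = 60·n = 458.405162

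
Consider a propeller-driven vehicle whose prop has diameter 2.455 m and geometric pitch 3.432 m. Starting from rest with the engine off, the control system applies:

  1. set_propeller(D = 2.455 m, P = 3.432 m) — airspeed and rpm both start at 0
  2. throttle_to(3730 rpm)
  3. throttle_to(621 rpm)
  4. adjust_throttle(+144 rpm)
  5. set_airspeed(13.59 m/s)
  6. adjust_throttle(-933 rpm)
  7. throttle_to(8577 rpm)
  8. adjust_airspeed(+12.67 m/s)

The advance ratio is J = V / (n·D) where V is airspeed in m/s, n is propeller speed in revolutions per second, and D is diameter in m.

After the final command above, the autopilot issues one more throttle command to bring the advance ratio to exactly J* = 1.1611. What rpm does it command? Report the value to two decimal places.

rpm = 552.75

set_propeller: D = 2.455 m, P = 3.432 m (p = P/D = 1.397963); state ← (V=0, rpm=0)
throttle_to(3730): rpm ← 3730
throttle_to(621): rpm ← 621
adjust_throttle(+144): rpm ← 621 +144 = 765
set_airspeed(13.59): V ← 13.59 m/s
adjust_throttle(-933): rpm ← 765 -933 = -168
throttle_to(8577): rpm ← 8577
adjust_airspeed(+12.67): V ← 13.59 +12.67 = 26.26 m/s
final state: V = 26.26 m/s, rpm = 8577 → n = rpm/60 = 142.950000 rev/s
target J* = 1.1611; solve J* = V/(n·D) for n: n = V/(J*·D) = 26.26/(1.1611 × 2.455) = 9.212417 rev/s
rpm = 60·n = 552.745035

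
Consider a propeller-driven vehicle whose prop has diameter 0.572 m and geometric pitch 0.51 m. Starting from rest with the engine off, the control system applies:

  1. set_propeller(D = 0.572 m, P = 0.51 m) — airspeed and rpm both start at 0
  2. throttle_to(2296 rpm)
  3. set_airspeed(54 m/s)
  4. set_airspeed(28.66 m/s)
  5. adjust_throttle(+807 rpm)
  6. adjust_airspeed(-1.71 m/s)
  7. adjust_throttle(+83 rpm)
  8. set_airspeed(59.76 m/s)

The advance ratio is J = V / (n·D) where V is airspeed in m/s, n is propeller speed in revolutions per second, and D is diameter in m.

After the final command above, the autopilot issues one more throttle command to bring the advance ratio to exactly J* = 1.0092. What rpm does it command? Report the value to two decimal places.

set_propeller: D = 0.572 m, P = 0.51 m (p = P/D = 0.891608); state ← (V=0, rpm=0)
throttle_to(2296): rpm ← 2296
set_airspeed(54): V ← 54 m/s
set_airspeed(28.66): V ← 28.66 m/s
adjust_throttle(+807): rpm ← 2296 +807 = 3103
adjust_airspeed(-1.71): V ← 28.66 -1.71 = 26.95 m/s
adjust_throttle(+83): rpm ← 3103 +83 = 3186
set_airspeed(59.76): V ← 59.76 m/s
final state: V = 59.76 m/s, rpm = 3186 → n = rpm/60 = 53.100000 rev/s
target J* = 1.0092; solve J* = V/(n·D) for n: n = V/(J*·D) = 59.76/(1.0092 × 0.572) = 103.523112 rev/s
rpm = 60·n = 6211.386711

rpm = 6211.39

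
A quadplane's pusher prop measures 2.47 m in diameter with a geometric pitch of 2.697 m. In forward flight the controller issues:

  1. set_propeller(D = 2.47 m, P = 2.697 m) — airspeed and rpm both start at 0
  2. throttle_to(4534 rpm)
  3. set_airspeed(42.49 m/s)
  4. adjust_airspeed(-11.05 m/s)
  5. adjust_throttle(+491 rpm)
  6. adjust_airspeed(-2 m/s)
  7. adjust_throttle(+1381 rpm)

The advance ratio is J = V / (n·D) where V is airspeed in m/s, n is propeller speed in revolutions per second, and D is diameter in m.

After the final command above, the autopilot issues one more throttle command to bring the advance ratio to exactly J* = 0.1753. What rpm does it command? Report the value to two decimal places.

set_propeller: D = 2.47 m, P = 2.697 m (p = P/D = 1.091903); state ← (V=0, rpm=0)
throttle_to(4534): rpm ← 4534
set_airspeed(42.49): V ← 42.49 m/s
adjust_airspeed(-11.05): V ← 42.49 -11.05 = 31.44 m/s
adjust_throttle(+491): rpm ← 4534 +491 = 5025
adjust_airspeed(-2): V ← 31.44 -2 = 29.44 m/s
adjust_throttle(+1381): rpm ← 5025 +1381 = 6406
final state: V = 29.44 m/s, rpm = 6406 → n = rpm/60 = 106.766667 rev/s
target J* = 0.1753; solve J* = V/(n·D) for n: n = V/(J*·D) = 29.44/(0.1753 × 2.47) = 67.992175 rev/s
rpm = 60·n = 4079.530521

rpm = 4079.53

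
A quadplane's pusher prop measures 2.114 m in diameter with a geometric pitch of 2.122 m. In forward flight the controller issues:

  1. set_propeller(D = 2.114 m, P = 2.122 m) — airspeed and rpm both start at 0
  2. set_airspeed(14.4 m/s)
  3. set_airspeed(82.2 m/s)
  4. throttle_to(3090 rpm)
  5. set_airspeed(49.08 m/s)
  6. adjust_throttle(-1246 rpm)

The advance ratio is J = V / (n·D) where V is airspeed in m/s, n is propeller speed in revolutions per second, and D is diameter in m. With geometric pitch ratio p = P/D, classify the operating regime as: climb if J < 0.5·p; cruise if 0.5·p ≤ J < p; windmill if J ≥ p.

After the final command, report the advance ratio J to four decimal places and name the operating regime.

J = 0.7554, regime = cruise

set_propeller: D = 2.114 m, P = 2.122 m (p = P/D = 1.003784); state ← (V=0, rpm=0)
set_airspeed(14.4): V ← 14.4 m/s
set_airspeed(82.2): V ← 82.2 m/s
throttle_to(3090): rpm ← 3090
set_airspeed(49.08): V ← 49.08 m/s
adjust_throttle(-1246): rpm ← 3090 -1246 = 1844
final state: V = 49.08 m/s, rpm = 1844 → n = rpm/60 = 30.733333 rev/s
J = V / (n·D) = 49.08 / (30.733333 × 2.114) = 0.755422
regime bands: climb J<0.5019 | cruise [0.5019, 1.0038) | windmill J≥1.0038
J = 0.7554 → cruise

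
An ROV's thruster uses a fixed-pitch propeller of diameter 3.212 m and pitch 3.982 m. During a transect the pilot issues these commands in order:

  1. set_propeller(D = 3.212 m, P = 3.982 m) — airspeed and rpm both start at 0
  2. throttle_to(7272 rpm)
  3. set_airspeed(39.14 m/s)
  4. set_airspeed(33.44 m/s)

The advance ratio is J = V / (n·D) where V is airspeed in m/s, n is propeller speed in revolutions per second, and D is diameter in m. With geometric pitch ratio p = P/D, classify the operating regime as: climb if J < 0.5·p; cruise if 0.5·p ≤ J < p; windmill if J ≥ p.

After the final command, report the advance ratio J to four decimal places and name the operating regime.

set_propeller: D = 3.212 m, P = 3.982 m (p = P/D = 1.239726); state ← (V=0, rpm=0)
throttle_to(7272): rpm ← 7272
set_airspeed(39.14): V ← 39.14 m/s
set_airspeed(33.44): V ← 33.44 m/s
final state: V = 33.44 m/s, rpm = 7272 → n = rpm/60 = 121.200000 rev/s
J = V / (n·D) = 33.44 / (121.200000 × 3.212) = 0.085899
regime bands: climb J<0.6199 | cruise [0.6199, 1.2397) | windmill J≥1.2397
J = 0.0859 → climb

J = 0.0859, regime = climb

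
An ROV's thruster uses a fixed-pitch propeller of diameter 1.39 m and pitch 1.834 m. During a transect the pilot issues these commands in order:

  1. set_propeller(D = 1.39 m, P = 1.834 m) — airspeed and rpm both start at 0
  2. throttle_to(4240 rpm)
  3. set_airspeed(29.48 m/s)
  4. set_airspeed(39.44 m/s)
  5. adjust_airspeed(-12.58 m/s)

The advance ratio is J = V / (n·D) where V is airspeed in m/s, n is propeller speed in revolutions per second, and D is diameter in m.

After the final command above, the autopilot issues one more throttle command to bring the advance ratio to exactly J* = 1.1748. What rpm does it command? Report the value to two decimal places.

rpm = 986.91

set_propeller: D = 1.39 m, P = 1.834 m (p = P/D = 1.319424); state ← (V=0, rpm=0)
throttle_to(4240): rpm ← 4240
set_airspeed(29.48): V ← 29.48 m/s
set_airspeed(39.44): V ← 39.44 m/s
adjust_airspeed(-12.58): V ← 39.44 -12.58 = 26.86 m/s
final state: V = 26.86 m/s, rpm = 4240 → n = rpm/60 = 70.666667 rev/s
target J* = 1.1748; solve J* = V/(n·D) for n: n = V/(J*·D) = 26.86/(1.1748 × 1.39) = 16.448537 rev/s
rpm = 60·n = 986.912207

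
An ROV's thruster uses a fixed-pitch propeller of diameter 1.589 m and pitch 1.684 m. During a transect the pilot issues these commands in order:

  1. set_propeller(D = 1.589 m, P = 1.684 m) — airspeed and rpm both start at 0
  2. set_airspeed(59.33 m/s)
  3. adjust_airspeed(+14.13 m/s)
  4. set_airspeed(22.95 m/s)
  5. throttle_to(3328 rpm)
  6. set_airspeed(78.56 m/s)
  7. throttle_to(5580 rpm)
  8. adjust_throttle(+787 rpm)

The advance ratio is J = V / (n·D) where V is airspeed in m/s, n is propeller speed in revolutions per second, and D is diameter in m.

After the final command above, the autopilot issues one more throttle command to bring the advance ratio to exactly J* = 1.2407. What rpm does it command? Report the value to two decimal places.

set_propeller: D = 1.589 m, P = 1.684 m (p = P/D = 1.059786); state ← (V=0, rpm=0)
set_airspeed(59.33): V ← 59.33 m/s
adjust_airspeed(+14.13): V ← 59.33 +14.13 = 73.46 m/s
set_airspeed(22.95): V ← 22.95 m/s
throttle_to(3328): rpm ← 3328
set_airspeed(78.56): V ← 78.56 m/s
throttle_to(5580): rpm ← 5580
adjust_throttle(+787): rpm ← 5580 +787 = 6367
final state: V = 78.56 m/s, rpm = 6367 → n = rpm/60 = 106.116667 rev/s
target J* = 1.2407; solve J* = V/(n·D) for n: n = V/(J*·D) = 78.56/(1.2407 × 1.589) = 39.848391 rev/s
rpm = 60·n = 2390.903489

rpm = 2390.90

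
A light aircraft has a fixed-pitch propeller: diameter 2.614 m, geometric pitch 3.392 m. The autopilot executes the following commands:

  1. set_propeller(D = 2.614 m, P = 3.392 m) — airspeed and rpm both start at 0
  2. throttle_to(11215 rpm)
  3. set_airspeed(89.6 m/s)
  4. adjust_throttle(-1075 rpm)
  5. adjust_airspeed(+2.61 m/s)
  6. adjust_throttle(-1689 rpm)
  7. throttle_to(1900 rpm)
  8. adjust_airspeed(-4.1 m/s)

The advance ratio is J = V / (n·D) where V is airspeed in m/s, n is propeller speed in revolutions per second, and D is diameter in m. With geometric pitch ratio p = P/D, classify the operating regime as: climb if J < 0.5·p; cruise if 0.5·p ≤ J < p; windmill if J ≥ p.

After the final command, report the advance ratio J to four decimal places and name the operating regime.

J = 1.0644, regime = cruise

set_propeller: D = 2.614 m, P = 3.392 m (p = P/D = 1.297628); state ← (V=0, rpm=0)
throttle_to(11215): rpm ← 11215
set_airspeed(89.6): V ← 89.6 m/s
adjust_throttle(-1075): rpm ← 11215 -1075 = 10140
adjust_airspeed(+2.61): V ← 89.6 +2.61 = 92.21 m/s
adjust_throttle(-1689): rpm ← 10140 -1689 = 8451
throttle_to(1900): rpm ← 1900
adjust_airspeed(-4.1): V ← 92.21 -4.1 = 88.11 m/s
final state: V = 88.11 m/s, rpm = 1900 → n = rpm/60 = 31.666667 rev/s
J = V / (n·D) = 88.11 / (31.666667 × 2.614) = 1.064430
regime bands: climb J<0.6488 | cruise [0.6488, 1.2976) | windmill J≥1.2976
J = 1.0644 → cruise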